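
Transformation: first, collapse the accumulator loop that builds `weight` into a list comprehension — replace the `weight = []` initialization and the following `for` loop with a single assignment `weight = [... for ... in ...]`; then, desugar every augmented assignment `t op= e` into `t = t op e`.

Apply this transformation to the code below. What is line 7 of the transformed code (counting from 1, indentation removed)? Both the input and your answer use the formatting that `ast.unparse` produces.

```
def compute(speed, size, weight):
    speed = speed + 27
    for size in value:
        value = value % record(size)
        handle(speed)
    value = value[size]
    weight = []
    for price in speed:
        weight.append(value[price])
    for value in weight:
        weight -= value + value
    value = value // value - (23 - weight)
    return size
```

weight = [value[price] for price in speed]

Transformed code:
def compute(speed, size, weight):
    speed = speed + 27
    for size in value:
        value = value % record(size)
        handle(speed)
    value = value[size]
    weight = [value[price] for price in speed]
    for value in weight:
        weight = weight - (value + value)
    value = value // value - (23 - weight)
    return size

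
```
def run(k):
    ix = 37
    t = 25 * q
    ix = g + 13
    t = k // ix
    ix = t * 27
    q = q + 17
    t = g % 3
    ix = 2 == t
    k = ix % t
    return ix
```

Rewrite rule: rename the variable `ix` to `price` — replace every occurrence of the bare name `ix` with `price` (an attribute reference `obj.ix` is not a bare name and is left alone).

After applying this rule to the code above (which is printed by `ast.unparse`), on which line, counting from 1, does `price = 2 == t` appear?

Transformed code:
def run(k):
    price = 37
    t = 25 * q
    price = g + 13
    t = k // price
    price = t * 27
    q = q + 17
    t = g % 3
    price = 2 == t
    k = price % t
    return price

9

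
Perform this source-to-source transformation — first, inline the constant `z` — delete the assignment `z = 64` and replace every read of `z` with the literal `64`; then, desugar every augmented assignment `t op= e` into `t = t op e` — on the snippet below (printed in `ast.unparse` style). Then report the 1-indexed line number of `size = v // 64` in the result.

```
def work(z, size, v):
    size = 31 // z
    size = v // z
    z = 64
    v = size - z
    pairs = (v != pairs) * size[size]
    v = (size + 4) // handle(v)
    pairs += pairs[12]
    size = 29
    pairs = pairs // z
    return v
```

Transformed code:
def work(z, size, v):
    size = 31 // 64
    size = v // 64
    v = size - 64
    pairs = (v != pairs) * size[size]
    v = (size + 4) // handle(v)
    pairs = pairs + pairs[12]
    size = 29
    pairs = pairs // 64
    return v

3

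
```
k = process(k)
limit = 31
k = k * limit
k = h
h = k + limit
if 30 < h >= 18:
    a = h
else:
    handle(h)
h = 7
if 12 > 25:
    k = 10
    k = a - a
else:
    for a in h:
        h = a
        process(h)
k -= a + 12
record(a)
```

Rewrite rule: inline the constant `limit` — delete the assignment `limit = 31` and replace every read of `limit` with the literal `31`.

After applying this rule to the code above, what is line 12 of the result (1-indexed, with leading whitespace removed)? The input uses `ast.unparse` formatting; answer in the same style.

k = a - a

Transformed code:
k = process(k)
k = k * 31
k = h
h = k + 31
if 30 < h >= 18:
    a = h
else:
    handle(h)
h = 7
if 12 > 25:
    k = 10
    k = a - a
else:
    for a in h:
        h = a
        process(h)
k -= a + 12
record(a)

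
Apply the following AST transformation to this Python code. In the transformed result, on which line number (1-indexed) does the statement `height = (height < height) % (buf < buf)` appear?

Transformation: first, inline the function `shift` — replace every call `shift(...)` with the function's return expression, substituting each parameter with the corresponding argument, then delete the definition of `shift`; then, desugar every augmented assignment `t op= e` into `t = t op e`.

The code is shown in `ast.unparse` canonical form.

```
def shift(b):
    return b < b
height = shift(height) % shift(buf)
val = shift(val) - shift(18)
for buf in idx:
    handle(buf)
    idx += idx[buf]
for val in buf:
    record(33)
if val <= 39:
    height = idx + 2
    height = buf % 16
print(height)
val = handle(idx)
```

1

Transformed code:
height = (height < height) % (buf < buf)
val = (val < val) - (18 < 18)
for buf in idx:
    handle(buf)
    idx = idx + idx[buf]
for val in buf:
    record(33)
if val <= 39:
    height = idx + 2
    height = buf % 16
print(height)
val = handle(idx)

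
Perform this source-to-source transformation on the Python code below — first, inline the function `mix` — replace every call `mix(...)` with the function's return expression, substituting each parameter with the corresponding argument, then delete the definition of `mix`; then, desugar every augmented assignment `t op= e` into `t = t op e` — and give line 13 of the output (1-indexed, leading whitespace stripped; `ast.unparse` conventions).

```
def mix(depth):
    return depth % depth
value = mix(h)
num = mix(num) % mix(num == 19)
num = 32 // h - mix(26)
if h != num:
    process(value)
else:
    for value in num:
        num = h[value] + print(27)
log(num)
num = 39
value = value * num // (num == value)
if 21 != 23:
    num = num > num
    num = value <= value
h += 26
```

Transformed code:
value = h % h
num = num % num % ((num == 19) % (num == 19))
num = 32 // h - 26 % 26
if h != num:
    process(value)
else:
    for value in num:
        num = h[value] + print(27)
log(num)
num = 39
value = value * num // (num == value)
if 21 != 23:
    num = num > num
    num = value <= value
h = h + 26

num = num > num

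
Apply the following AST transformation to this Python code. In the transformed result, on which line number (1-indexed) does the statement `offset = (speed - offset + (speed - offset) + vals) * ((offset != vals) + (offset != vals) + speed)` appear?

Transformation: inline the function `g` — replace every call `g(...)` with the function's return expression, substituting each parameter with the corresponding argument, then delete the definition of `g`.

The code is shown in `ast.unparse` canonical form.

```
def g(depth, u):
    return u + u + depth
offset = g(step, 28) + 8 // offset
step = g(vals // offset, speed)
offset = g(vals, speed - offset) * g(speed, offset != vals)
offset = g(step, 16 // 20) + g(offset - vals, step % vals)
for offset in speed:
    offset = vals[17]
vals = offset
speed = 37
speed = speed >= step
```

Transformed code:
offset = 28 + 28 + step + 8 // offset
step = speed + speed + vals // offset
offset = (speed - offset + (speed - offset) + vals) * ((offset != vals) + (offset != vals) + speed)
offset = 16 // 20 + 16 // 20 + step + (step % vals + step % vals + (offset - vals))
for offset in speed:
    offset = vals[17]
vals = offset
speed = 37
speed = speed >= step

3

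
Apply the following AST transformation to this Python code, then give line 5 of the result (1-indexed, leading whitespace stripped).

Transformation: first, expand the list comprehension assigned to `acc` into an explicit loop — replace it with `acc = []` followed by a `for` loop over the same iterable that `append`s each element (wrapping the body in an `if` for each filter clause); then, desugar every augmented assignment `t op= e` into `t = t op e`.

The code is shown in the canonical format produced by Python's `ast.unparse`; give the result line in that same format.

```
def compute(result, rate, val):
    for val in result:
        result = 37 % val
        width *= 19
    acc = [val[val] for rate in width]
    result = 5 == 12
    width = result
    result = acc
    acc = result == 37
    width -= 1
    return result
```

acc = []

Transformed code:
def compute(result, rate, val):
    for val in result:
        result = 37 % val
        width = width * 19
    acc = []
    for rate in width:
        acc.append(val[val])
    result = 5 == 12
    width = result
    result = acc
    acc = result == 37
    width = width - 1
    return result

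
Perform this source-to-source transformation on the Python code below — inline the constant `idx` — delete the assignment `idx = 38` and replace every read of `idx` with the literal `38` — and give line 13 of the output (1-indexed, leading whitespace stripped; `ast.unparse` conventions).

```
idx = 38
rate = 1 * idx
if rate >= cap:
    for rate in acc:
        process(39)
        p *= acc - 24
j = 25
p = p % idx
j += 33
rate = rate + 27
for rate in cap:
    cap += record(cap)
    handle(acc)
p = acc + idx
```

Transformed code:
rate = 1 * 38
if rate >= cap:
    for rate in acc:
        process(39)
        p *= acc - 24
j = 25
p = p % 38
j += 33
rate = rate + 27
for rate in cap:
    cap += record(cap)
    handle(acc)
p = acc + 38

p = acc + 38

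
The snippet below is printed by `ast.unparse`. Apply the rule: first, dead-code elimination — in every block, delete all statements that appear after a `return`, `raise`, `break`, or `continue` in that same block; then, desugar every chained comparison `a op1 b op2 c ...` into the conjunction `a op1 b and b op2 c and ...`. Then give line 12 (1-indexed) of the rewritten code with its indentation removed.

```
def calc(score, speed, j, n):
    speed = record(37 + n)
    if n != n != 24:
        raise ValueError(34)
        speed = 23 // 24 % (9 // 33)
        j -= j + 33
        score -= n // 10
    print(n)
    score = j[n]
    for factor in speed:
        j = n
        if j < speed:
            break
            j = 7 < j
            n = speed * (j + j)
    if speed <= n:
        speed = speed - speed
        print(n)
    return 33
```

Transformed code:
def calc(score, speed, j, n):
    speed = record(37 + n)
    if n != n and n != 24:
        raise ValueError(34)
    print(n)
    score = j[n]
    for factor in speed:
        j = n
        if j < speed:
            break
    if speed <= n:
        speed = speed - speed
        print(n)
    return 33

speed = speed - speed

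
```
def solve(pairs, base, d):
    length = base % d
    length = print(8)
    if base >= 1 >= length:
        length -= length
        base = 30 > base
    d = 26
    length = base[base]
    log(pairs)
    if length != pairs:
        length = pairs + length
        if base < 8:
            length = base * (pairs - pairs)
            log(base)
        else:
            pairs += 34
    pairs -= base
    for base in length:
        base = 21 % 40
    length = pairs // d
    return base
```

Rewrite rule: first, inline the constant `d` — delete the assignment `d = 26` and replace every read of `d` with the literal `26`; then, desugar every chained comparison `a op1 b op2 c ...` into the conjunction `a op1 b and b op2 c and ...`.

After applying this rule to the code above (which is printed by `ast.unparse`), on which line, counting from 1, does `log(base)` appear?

Transformed code:
def solve(pairs, base, d):
    length = base % 26
    length = print(8)
    if base >= 1 and 1 >= length:
        length -= length
        base = 30 > base
    length = base[base]
    log(pairs)
    if length != pairs:
        length = pairs + length
        if base < 8:
            length = base * (pairs - pairs)
            log(base)
        else:
            pairs += 34
    pairs -= base
    for base in length:
        base = 21 % 40
    length = pairs // 26
    return base

13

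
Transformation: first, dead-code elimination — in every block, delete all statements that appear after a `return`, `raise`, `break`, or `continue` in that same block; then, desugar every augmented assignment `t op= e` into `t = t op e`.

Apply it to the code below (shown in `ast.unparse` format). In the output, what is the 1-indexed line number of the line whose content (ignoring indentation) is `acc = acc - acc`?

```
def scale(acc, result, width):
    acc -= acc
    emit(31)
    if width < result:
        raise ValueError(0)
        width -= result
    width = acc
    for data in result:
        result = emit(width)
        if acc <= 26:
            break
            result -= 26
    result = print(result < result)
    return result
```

Transformed code:
def scale(acc, result, width):
    acc = acc - acc
    emit(31)
    if width < result:
        raise ValueError(0)
    width = acc
    for data in result:
        result = emit(width)
        if acc <= 26:
            break
    result = print(result < result)
    return result

2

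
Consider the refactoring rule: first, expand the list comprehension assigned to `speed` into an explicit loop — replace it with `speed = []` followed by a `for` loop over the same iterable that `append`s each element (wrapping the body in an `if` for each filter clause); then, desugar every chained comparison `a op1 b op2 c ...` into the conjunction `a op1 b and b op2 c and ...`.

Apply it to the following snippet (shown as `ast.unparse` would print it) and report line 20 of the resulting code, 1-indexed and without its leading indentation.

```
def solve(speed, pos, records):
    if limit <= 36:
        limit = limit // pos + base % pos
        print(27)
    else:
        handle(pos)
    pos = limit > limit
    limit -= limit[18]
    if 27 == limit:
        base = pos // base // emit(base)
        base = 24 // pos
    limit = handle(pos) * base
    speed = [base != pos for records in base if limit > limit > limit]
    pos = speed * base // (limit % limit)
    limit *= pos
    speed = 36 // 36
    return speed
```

Transformed code:
def solve(speed, pos, records):
    if limit <= 36:
        limit = limit // pos + base % pos
        print(27)
    else:
        handle(pos)
    pos = limit > limit
    limit -= limit[18]
    if 27 == limit:
        base = pos // base // emit(base)
        base = 24 // pos
    limit = handle(pos) * base
    speed = []
    for records in base:
        if limit > limit and limit > limit:
            speed.append(base != pos)
    pos = speed * base // (limit % limit)
    limit *= pos
    speed = 36 // 36
    return speed

return speed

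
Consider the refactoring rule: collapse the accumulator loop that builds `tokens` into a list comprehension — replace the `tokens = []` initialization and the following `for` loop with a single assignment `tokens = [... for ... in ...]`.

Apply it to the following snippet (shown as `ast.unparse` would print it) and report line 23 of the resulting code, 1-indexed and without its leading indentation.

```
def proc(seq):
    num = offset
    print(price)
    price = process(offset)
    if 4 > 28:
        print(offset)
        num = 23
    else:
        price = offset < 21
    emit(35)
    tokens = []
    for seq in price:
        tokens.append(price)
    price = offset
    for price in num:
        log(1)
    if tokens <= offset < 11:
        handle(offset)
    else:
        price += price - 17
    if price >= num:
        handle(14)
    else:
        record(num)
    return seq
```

Transformed code:
def proc(seq):
    num = offset
    print(price)
    price = process(offset)
    if 4 > 28:
        print(offset)
        num = 23
    else:
        price = offset < 21
    emit(35)
    tokens = [price for seq in price]
    price = offset
    for price in num:
        log(1)
    if tokens <= offset < 11:
        handle(offset)
    else:
        price += price - 17
    if price >= num:
        handle(14)
    else:
        record(num)
    return seq

return seq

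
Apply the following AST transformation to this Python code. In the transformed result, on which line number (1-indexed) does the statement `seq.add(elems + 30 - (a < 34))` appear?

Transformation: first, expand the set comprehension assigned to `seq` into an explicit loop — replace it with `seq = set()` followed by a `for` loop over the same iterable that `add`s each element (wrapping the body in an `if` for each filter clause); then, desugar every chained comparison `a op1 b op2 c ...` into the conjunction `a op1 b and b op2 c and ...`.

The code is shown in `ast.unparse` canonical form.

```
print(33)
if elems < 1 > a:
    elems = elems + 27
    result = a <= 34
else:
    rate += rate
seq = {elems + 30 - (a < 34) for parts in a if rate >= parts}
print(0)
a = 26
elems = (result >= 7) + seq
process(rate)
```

10

Transformed code:
print(33)
if elems < 1 and 1 > a:
    elems = elems + 27
    result = a <= 34
else:
    rate += rate
seq = set()
for parts in a:
    if rate >= parts:
        seq.add(elems + 30 - (a < 34))
print(0)
a = 26
elems = (result >= 7) + seq
process(rate)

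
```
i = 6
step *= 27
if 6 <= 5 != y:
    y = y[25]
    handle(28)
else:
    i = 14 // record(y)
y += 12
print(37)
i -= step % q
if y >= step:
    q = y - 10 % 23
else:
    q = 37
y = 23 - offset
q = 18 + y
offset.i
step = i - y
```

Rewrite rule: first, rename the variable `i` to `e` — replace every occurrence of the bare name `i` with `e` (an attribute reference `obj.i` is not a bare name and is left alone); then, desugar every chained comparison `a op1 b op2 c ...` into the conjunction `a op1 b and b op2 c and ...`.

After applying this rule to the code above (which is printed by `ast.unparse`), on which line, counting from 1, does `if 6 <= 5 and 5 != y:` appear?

3

Transformed code:
e = 6
step *= 27
if 6 <= 5 and 5 != y:
    y = y[25]
    handle(28)
else:
    e = 14 // record(y)
y += 12
print(37)
e -= step % q
if y >= step:
    q = y - 10 % 23
else:
    q = 37
y = 23 - offset
q = 18 + y
offset.i
step = e - y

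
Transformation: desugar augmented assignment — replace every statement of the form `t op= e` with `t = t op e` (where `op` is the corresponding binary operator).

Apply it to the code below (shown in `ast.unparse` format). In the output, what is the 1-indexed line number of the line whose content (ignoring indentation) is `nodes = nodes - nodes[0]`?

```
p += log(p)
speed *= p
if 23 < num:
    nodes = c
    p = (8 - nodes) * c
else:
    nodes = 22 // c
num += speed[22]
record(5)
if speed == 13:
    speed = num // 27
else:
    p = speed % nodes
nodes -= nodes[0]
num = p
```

Transformed code:
p = p + log(p)
speed = speed * p
if 23 < num:
    nodes = c
    p = (8 - nodes) * c
else:
    nodes = 22 // c
num = num + speed[22]
record(5)
if speed == 13:
    speed = num // 27
else:
    p = speed % nodes
nodes = nodes - nodes[0]
num = p

14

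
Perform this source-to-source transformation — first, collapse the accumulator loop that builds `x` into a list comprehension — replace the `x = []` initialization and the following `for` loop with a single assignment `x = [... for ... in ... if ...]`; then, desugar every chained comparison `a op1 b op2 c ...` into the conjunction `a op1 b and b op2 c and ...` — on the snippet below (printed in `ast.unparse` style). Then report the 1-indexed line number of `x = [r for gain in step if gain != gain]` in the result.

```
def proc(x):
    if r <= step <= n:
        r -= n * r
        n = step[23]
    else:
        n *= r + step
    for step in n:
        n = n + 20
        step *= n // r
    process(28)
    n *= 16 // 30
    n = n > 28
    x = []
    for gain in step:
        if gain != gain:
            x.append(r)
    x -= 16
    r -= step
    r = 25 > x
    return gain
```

Transformed code:
def proc(x):
    if r <= step and step <= n:
        r -= n * r
        n = step[23]
    else:
        n *= r + step
    for step in n:
        n = n + 20
        step *= n // r
    process(28)
    n *= 16 // 30
    n = n > 28
    x = [r for gain in step if gain != gain]
    x -= 16
    r -= step
    r = 25 > x
    return gain

13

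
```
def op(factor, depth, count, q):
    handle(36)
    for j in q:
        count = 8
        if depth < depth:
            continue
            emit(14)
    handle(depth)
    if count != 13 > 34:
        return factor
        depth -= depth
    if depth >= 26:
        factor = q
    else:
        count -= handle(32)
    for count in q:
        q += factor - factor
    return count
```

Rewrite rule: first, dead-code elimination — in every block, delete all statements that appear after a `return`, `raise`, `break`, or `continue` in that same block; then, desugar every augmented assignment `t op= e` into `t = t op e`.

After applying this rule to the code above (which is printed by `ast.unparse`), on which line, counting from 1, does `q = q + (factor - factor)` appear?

15

Transformed code:
def op(factor, depth, count, q):
    handle(36)
    for j in q:
        count = 8
        if depth < depth:
            continue
    handle(depth)
    if count != 13 > 34:
        return factor
    if depth >= 26:
        factor = q
    else:
        count = count - handle(32)
    for count in q:
        q = q + (factor - factor)
    return count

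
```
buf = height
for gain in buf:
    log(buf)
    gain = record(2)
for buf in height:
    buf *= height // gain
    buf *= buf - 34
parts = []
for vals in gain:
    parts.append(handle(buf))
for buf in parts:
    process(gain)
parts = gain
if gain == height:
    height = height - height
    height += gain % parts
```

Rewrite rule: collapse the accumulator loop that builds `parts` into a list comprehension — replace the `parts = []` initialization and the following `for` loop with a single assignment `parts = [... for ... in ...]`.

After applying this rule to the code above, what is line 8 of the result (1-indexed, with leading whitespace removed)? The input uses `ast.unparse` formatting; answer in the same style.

Transformed code:
buf = height
for gain in buf:
    log(buf)
    gain = record(2)
for buf in height:
    buf *= height // gain
    buf *= buf - 34
parts = [handle(buf) for vals in gain]
for buf in parts:
    process(gain)
parts = gain
if gain == height:
    height = height - height
    height += gain % parts

parts = [handle(buf) for vals in gain]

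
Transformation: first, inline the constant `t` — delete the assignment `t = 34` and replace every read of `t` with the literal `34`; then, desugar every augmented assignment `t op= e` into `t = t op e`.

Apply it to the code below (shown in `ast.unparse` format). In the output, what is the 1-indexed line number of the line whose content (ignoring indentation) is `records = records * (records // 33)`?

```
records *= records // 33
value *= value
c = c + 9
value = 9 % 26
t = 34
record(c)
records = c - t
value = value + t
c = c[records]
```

1

Transformed code:
records = records * (records // 33)
value = value * value
c = c + 9
value = 9 % 26
record(c)
records = c - 34
value = value + 34
c = c[records]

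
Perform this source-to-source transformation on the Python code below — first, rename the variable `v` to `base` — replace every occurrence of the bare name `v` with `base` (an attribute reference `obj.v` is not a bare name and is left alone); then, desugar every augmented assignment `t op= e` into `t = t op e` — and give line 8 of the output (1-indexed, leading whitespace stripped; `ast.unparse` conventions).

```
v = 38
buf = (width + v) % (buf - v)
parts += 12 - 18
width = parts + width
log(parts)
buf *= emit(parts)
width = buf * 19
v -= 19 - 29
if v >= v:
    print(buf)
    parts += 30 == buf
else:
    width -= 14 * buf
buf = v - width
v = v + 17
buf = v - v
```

base = base - (19 - 29)

Transformed code:
base = 38
buf = (width + base) % (buf - base)
parts = parts + (12 - 18)
width = parts + width
log(parts)
buf = buf * emit(parts)
width = buf * 19
base = base - (19 - 29)
if base >= base:
    print(buf)
    parts = parts + (30 == buf)
else:
    width = width - 14 * buf
buf = base - width
base = base + 17
buf = base - base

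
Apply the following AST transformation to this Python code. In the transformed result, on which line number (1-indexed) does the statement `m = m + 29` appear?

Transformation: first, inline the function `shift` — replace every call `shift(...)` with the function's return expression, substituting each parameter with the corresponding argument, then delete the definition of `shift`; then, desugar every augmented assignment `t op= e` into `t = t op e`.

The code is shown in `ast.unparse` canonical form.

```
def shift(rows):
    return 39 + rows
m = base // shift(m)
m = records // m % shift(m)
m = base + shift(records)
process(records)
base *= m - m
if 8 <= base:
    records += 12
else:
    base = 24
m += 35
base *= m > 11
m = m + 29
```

Transformed code:
m = base // (39 + m)
m = records // m % (39 + m)
m = base + (39 + records)
process(records)
base = base * (m - m)
if 8 <= base:
    records = records + 12
else:
    base = 24
m = m + 35
base = base * (m > 11)
m = m + 29

12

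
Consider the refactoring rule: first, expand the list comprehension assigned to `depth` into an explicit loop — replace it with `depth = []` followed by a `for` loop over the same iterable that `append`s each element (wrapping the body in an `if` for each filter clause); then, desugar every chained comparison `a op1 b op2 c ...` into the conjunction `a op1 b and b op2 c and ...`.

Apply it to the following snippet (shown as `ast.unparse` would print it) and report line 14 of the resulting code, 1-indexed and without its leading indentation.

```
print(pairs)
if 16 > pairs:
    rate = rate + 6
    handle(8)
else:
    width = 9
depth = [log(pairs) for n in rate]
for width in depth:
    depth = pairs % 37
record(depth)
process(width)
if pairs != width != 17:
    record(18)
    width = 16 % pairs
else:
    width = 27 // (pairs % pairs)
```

Transformed code:
print(pairs)
if 16 > pairs:
    rate = rate + 6
    handle(8)
else:
    width = 9
depth = []
for n in rate:
    depth.append(log(pairs))
for width in depth:
    depth = pairs % 37
record(depth)
process(width)
if pairs != width and width != 17:
    record(18)
    width = 16 % pairs
else:
    width = 27 // (pairs % pairs)

if pairs != width and width != 17:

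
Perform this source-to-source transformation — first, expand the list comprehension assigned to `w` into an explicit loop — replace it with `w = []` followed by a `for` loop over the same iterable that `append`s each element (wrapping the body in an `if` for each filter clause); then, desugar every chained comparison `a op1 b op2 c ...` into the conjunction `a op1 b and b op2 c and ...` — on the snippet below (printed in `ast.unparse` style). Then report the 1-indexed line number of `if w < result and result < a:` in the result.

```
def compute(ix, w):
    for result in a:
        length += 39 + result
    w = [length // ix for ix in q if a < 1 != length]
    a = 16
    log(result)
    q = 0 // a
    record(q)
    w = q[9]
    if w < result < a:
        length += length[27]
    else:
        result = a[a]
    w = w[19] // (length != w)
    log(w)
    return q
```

Transformed code:
def compute(ix, w):
    for result in a:
        length += 39 + result
    w = []
    for ix in q:
        if a < 1 and 1 != length:
            w.append(length // ix)
    a = 16
    log(result)
    q = 0 // a
    record(q)
    w = q[9]
    if w < result and result < a:
        length += length[27]
    else:
        result = a[a]
    w = w[19] // (length != w)
    log(w)
    return q

13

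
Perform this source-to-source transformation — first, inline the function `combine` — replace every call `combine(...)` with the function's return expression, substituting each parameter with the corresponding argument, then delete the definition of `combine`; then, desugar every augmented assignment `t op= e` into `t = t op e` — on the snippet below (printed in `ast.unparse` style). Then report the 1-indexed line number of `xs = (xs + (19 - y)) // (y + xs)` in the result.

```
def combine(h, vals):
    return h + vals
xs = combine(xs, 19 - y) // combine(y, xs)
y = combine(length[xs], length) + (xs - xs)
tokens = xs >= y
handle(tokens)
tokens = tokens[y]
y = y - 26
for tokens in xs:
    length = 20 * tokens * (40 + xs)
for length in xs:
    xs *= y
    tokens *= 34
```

Transformed code:
xs = (xs + (19 - y)) // (y + xs)
y = length[xs] + length + (xs - xs)
tokens = xs >= y
handle(tokens)
tokens = tokens[y]
y = y - 26
for tokens in xs:
    length = 20 * tokens * (40 + xs)
for length in xs:
    xs = xs * y
    tokens = tokens * 34

1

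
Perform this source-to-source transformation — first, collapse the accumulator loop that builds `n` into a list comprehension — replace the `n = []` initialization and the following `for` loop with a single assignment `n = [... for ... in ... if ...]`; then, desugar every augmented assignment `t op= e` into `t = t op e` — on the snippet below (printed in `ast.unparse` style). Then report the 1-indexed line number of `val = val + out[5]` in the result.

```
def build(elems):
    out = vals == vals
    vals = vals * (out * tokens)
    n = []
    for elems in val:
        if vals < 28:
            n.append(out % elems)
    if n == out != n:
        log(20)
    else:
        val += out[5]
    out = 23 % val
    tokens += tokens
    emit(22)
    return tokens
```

Transformed code:
def build(elems):
    out = vals == vals
    vals = vals * (out * tokens)
    n = [out % elems for elems in val if vals < 28]
    if n == out != n:
        log(20)
    else:
        val = val + out[5]
    out = 23 % val
    tokens = tokens + tokens
    emit(22)
    return tokens

8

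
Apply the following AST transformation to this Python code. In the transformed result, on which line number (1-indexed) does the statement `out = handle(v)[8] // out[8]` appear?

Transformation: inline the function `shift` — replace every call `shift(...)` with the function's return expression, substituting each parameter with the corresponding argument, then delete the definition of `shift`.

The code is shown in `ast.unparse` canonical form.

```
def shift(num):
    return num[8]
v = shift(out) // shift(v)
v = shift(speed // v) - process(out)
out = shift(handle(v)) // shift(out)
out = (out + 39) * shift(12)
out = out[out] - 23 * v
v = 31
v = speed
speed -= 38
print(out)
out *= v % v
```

3

Transformed code:
v = out[8] // v[8]
v = (speed // v)[8] - process(out)
out = handle(v)[8] // out[8]
out = (out + 39) * 12[8]
out = out[out] - 23 * v
v = 31
v = speed
speed -= 38
print(out)
out *= v % v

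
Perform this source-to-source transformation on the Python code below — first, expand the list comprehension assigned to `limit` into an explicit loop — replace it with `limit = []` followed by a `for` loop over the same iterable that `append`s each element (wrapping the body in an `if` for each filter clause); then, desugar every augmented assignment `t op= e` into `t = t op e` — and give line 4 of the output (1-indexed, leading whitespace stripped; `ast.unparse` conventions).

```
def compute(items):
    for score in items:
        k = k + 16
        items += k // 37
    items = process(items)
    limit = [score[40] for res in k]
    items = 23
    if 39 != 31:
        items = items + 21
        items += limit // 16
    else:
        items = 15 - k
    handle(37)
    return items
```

Transformed code:
def compute(items):
    for score in items:
        k = k + 16
        items = items + k // 37
    items = process(items)
    limit = []
    for res in k:
        limit.append(score[40])
    items = 23
    if 39 != 31:
        items = items + 21
        items = items + limit // 16
    else:
        items = 15 - k
    handle(37)
    return items

items = items + k // 37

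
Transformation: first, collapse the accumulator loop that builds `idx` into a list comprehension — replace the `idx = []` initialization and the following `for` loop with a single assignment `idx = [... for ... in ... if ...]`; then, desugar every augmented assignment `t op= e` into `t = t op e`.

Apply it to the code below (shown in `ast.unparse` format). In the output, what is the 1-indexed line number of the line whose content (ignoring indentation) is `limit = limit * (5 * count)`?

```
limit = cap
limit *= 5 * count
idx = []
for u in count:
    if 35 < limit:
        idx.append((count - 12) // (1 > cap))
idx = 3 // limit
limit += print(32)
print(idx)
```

2

Transformed code:
limit = cap
limit = limit * (5 * count)
idx = [(count - 12) // (1 > cap) for u in count if 35 < limit]
idx = 3 // limit
limit = limit + print(32)
print(idx)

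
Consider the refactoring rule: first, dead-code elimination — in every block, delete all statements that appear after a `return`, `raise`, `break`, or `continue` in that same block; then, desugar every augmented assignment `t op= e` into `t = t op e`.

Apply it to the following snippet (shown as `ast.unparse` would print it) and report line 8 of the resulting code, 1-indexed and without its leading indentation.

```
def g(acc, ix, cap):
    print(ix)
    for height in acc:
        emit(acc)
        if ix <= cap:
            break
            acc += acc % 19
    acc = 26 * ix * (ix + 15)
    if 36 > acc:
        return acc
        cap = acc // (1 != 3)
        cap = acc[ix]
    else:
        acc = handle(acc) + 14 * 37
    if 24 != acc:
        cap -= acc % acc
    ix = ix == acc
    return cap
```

Transformed code:
def g(acc, ix, cap):
    print(ix)
    for height in acc:
        emit(acc)
        if ix <= cap:
            break
    acc = 26 * ix * (ix + 15)
    if 36 > acc:
        return acc
    else:
        acc = handle(acc) + 14 * 37
    if 24 != acc:
        cap = cap - acc % acc
    ix = ix == acc
    return cap

if 36 > acc:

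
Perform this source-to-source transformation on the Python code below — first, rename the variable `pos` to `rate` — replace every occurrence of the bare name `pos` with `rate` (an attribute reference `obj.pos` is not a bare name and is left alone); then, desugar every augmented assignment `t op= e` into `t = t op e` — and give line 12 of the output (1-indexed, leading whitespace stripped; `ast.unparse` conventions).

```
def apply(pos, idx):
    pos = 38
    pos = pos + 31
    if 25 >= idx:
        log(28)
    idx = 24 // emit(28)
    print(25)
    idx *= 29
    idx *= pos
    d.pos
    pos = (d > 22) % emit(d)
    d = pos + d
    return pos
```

d = rate + d

Transformed code:
def apply(rate, idx):
    rate = 38
    rate = rate + 31
    if 25 >= idx:
        log(28)
    idx = 24 // emit(28)
    print(25)
    idx = idx * 29
    idx = idx * rate
    d.pos
    rate = (d > 22) % emit(d)
    d = rate + d
    return rate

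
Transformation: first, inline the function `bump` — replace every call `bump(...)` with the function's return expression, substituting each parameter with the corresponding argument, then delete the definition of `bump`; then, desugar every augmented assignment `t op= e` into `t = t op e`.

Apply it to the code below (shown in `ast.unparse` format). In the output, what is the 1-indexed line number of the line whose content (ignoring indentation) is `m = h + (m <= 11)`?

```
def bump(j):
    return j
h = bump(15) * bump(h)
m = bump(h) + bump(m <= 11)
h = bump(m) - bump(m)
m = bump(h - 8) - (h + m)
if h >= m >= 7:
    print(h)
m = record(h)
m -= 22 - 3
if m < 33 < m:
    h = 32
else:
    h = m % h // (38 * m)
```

Transformed code:
h = 15 * h
m = h + (m <= 11)
h = m - m
m = h - 8 - (h + m)
if h >= m >= 7:
    print(h)
m = record(h)
m = m - (22 - 3)
if m < 33 < m:
    h = 32
else:
    h = m % h // (38 * m)

2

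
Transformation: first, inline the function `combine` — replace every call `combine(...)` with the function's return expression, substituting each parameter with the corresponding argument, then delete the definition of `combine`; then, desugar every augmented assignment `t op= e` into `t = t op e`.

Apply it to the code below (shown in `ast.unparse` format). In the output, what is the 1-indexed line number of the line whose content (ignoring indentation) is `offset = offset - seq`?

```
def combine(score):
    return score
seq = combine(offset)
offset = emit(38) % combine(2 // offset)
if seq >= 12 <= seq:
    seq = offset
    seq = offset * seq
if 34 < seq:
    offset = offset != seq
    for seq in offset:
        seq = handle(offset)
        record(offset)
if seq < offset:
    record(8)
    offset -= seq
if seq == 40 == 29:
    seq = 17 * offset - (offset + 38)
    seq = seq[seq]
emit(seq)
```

Transformed code:
seq = offset
offset = emit(38) % (2 // offset)
if seq >= 12 <= seq:
    seq = offset
    seq = offset * seq
if 34 < seq:
    offset = offset != seq
    for seq in offset:
        seq = handle(offset)
        record(offset)
if seq < offset:
    record(8)
    offset = offset - seq
if seq == 40 == 29:
    seq = 17 * offset - (offset + 38)
    seq = seq[seq]
emit(seq)

13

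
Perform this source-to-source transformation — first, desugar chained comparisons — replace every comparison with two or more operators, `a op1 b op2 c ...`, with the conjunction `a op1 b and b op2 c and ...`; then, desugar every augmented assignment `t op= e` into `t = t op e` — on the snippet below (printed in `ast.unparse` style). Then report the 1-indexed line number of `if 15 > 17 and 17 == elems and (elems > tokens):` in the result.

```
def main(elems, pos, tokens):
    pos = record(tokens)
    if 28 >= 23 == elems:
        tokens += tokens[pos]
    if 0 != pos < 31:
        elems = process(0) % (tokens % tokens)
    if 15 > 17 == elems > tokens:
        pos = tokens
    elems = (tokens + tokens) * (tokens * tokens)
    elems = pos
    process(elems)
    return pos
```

7

Transformed code:
def main(elems, pos, tokens):
    pos = record(tokens)
    if 28 >= 23 and 23 == elems:
        tokens = tokens + tokens[pos]
    if 0 != pos and pos < 31:
        elems = process(0) % (tokens % tokens)
    if 15 > 17 and 17 == elems and (elems > tokens):
        pos = tokens
    elems = (tokens + tokens) * (tokens * tokens)
    elems = pos
    process(elems)
    return pos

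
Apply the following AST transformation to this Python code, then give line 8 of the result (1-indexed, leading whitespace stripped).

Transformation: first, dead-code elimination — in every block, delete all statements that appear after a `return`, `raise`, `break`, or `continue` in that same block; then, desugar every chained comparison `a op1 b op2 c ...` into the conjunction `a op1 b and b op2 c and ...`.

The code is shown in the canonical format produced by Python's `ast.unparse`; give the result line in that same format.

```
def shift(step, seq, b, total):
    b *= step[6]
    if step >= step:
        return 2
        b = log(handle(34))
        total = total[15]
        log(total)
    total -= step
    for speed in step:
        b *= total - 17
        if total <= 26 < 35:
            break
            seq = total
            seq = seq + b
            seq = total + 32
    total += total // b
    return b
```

if total <= 26 and 26 < 35:

Transformed code:
def shift(step, seq, b, total):
    b *= step[6]
    if step >= step:
        return 2
    total -= step
    for speed in step:
        b *= total - 17
        if total <= 26 and 26 < 35:
            break
    total += total // b
    return b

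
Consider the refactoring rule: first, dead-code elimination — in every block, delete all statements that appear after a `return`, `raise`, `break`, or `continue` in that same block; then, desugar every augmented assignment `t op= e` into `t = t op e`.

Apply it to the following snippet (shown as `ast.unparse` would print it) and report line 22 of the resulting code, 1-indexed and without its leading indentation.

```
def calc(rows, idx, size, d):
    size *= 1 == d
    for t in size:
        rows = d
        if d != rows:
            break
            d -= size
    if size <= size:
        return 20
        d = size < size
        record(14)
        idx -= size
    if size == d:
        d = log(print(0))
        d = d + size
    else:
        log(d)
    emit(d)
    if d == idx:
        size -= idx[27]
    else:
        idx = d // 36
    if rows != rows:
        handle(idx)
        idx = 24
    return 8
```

Transformed code:
def calc(rows, idx, size, d):
    size = size * (1 == d)
    for t in size:
        rows = d
        if d != rows:
            break
    if size <= size:
        return 20
    if size == d:
        d = log(print(0))
        d = d + size
    else:
        log(d)
    emit(d)
    if d == idx:
        size = size - idx[27]
    else:
        idx = d // 36
    if rows != rows:
        handle(idx)
        idx = 24
    return 8

return 8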